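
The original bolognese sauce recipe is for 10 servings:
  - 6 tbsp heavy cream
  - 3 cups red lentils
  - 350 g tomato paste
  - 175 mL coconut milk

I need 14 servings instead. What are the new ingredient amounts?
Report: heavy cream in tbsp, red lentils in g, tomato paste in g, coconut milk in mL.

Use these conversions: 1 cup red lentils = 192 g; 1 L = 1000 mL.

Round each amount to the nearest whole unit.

heavy cream: 8 tbsp; red lentils: 806 g; tomato paste: 490 g; coconut milk: 245 mL

Scaling factor: 14/10 = 7/5 = 1.4.
heavy cream: 6 tbsp × 7/5 ≈ 8 tbsp
red lentils: 3 cup × 7/5 × 192 g/cup ≈ 806 g
tomato paste: 350 g × 7/5 = 490 g
coconut milk: 175 mL × 7/5 = 245 mL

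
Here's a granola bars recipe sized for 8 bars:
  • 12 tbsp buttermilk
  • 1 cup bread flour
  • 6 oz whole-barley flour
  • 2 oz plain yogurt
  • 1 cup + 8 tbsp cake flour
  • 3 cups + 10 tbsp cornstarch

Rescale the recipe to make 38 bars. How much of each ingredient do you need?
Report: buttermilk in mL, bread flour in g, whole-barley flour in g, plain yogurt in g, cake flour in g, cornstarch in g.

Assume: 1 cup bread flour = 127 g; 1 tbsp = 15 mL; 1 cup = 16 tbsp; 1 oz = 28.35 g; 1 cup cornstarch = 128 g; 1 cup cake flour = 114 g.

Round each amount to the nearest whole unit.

buttermilk: 855 mL; bread flour: 603 g; whole-barley flour: 808 g; plain yogurt: 269 g; cake flour: 812 g; cornstarch: 2204 g

Scaling factor: 38/8 = 19/4 = 4.75.
buttermilk: 12 tbsp × 19/4 × 15 mL/tbsp = 855 mL
bread flour: 1 cup × 19/4 × 127 g/cup ≈ 603 g
whole-barley flour: 6 oz × 19/4 × 28.35 g/oz ≈ 808 g
plain yogurt: 2 oz × 19/4 × 28.35 g/oz ≈ 269 g
cake flour: (1 cup + 8 tbsp = 1.5 cup) × 19/4 × 114 g/cup ≈ 812 g
cornstarch: (3 cup + 10 tbsp = 3.625 cup) × 19/4 × 128 g/cup = 2204 g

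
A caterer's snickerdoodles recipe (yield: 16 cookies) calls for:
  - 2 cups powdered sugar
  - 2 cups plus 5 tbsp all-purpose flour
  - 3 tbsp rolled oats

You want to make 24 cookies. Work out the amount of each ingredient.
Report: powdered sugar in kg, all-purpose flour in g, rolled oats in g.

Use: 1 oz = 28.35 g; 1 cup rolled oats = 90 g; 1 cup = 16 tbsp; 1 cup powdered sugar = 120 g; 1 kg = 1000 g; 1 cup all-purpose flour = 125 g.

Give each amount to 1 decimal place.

powdered sugar: 0.4 kg; all-purpose flour: 433.6 g; rolled oats: 25.3 g

Scaling factor: 24/16 = 3/2 = 1.5.
powdered sugar: 2 cup × 3/2 × 120 g/cup ÷ 1000 g/kg ≈ 0.4 kg
all-purpose flour: (2 cup + 5 tbsp = 2.3125 cup) × 3/2 × 125 g/cup ≈ 433.6 g
rolled oats: 3 tbsp × 3/2 ÷ 16 tbsp/cup × 90 g/cup ≈ 25.3 g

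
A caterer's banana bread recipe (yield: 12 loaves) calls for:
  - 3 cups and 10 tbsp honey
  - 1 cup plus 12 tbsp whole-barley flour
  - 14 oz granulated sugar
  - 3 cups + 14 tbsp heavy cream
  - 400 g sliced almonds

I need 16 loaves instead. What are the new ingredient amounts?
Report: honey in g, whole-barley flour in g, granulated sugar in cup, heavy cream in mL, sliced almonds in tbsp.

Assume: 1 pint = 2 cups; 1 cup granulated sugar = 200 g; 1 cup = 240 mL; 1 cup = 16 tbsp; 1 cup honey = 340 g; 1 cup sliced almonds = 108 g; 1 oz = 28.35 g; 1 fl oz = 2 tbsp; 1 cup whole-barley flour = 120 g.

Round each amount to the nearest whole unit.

Scaling factor: 16/12 = 4/3.
honey: (3 cup + 10 tbsp = 3.625 cup) × 4/3 × 340 g/cup ≈ 1643 g
whole-barley flour: (1 cup + 12 tbsp = 1.75 cup) × 4/3 × 120 g/cup = 280 g
granulated sugar: 14 oz × 4/3 × 28.35 g/oz ÷ 200 g/cup ≈ 3 cup
heavy cream: (3 cup + 14 tbsp = 3.875 cup) × 4/3 × 240 mL/cup = 1240 mL
sliced almonds: 400 g × 4/3 ÷ 108 g/cup × 16 tbsp/cup ≈ 79 tbsp

honey: 1643 g; whole-barley flour: 280 g; granulated sugar: 3 cup; heavy cream: 1240 mL; sliced almonds: 79 tbsp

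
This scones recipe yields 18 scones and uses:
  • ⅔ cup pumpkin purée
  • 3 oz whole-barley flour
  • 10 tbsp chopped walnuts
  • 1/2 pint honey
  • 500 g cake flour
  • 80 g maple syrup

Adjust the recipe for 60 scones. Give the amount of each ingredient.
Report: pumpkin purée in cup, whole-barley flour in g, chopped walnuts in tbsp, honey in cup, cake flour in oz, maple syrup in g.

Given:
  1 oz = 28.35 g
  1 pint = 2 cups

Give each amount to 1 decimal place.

pumpkin purée: 2.2 cup; whole-barley flour: 283.5 g; chopped walnuts: 33.3 tbsp; honey: 3.3 cup; cake flour: 58.8 oz; maple syrup: 266.7 g

Scaling factor: 60/18 = 10/3.
pumpkin purée: 2/3 cup × 10/3 ≈ 2.2 cup
whole-barley flour: 3 oz × 10/3 × 28.35 g/oz = 283.5 g
chopped walnuts: 10 tbsp × 10/3 ≈ 33.3 tbsp
honey: 0.5 pint × 10/3 × 2 cup/pint ≈ 3.3 cup
cake flour: 500 g × 10/3 ÷ 28.35 g/oz ≈ 58.8 oz
maple syrup: 80 g × 10/3 ≈ 266.7 g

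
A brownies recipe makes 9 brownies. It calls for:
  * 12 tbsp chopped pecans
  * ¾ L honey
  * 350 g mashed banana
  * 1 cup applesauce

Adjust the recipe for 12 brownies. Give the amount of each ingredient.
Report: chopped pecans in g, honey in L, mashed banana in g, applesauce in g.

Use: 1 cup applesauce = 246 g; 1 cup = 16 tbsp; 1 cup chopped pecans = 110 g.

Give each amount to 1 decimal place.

Scaling factor: 12/9 = 4/3.
chopped pecans: 12 tbsp × 4/3 ÷ 16 tbsp/cup × 110 g/cup = 110.0 g
honey: 0.75 L × 4/3 = 1.0 L
mashed banana: 350 g × 4/3 ≈ 466.7 g
applesauce: 1 cup × 4/3 × 246 g/cup = 328.0 g

chopped pecans: 110.0 g; honey: 1.0 L; mashed banana: 466.7 g; applesauce: 328.0 g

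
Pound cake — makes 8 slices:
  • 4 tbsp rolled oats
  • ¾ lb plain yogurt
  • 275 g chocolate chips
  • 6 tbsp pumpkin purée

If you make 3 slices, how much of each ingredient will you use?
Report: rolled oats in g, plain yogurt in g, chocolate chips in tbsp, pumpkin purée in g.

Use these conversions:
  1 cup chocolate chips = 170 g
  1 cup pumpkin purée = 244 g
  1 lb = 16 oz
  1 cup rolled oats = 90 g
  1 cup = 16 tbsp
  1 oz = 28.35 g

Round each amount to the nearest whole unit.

Scaling factor: 3/8 = 0.375.
rolled oats: 4 tbsp × 3/8 ÷ 16 tbsp/cup × 90 g/cup ≈ 8 g
plain yogurt: 0.75 lb × 3/8 × 16 oz/lb × 28.35 g/oz ≈ 128 g
chocolate chips: 275 g × 3/8 ÷ 170 g/cup × 16 tbsp/cup ≈ 10 tbsp
pumpkin purée: 6 tbsp × 3/8 ÷ 16 tbsp/cup × 244 g/cup ≈ 34 g

rolled oats: 8 g; plain yogurt: 128 g; chocolate chips: 10 tbsp; pumpkin purée: 34 g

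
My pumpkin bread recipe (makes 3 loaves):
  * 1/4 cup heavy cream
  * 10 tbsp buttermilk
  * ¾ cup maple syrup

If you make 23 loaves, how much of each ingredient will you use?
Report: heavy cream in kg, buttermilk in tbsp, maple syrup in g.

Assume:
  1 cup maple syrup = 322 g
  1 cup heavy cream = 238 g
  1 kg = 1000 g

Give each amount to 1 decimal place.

Scaling factor: 23/3.
heavy cream: 0.25 cup × 23/3 × 238 g/cup ÷ 1000 g/kg ≈ 0.5 kg
buttermilk: 10 tbsp × 23/3 ≈ 76.7 tbsp
maple syrup: 0.75 cup × 23/3 × 322 g/cup = 1851.5 g

heavy cream: 0.5 kg; buttermilk: 76.7 tbsp; maple syrup: 1851.5 g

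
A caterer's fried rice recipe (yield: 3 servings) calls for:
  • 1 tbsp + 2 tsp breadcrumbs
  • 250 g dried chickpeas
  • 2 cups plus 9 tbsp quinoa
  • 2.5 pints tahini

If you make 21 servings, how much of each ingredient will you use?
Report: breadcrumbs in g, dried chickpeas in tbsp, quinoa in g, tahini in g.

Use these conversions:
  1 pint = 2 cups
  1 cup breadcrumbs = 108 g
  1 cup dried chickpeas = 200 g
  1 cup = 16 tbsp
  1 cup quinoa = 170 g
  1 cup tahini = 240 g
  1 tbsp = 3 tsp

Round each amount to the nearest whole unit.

Scaling factor: 21/3 = 7.
breadcrumbs: (1 tbsp + 2 tsp = 5/3 tbsp) × 7 ÷ 16 tbsp/cup × 108 g/cup ≈ 79 g
dried chickpeas: 250 g × 7 ÷ 200 g/cup × 16 tbsp/cup = 140 tbsp
quinoa: (2 cup + 9 tbsp = 2.5625 cup) × 7 × 170 g/cup ≈ 3049 g
tahini: 2.5 pint × 7 × 2 cup/pint × 240 g/cup = 8400 g

breadcrumbs: 79 g; dried chickpeas: 140 tbsp; quinoa: 3049 g; tahini: 8400 g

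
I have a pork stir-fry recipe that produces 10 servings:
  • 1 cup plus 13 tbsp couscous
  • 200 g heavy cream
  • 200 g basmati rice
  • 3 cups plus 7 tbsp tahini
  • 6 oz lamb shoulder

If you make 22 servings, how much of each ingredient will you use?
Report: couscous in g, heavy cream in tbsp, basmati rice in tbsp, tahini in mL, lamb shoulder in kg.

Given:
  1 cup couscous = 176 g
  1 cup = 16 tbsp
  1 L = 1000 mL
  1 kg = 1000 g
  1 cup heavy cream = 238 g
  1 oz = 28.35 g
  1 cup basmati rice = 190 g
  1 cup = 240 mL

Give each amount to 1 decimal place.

Scaling factor: 22/10 = 11/5 = 2.2.
couscous: (1 cup + 13 tbsp = 1.8125 cup) × 11/5 × 176 g/cup = 701.8 g
heavy cream: 200 g × 11/5 ÷ 238 g/cup × 16 tbsp/cup ≈ 29.6 tbsp
basmati rice: 200 g × 11/5 ÷ 190 g/cup × 16 tbsp/cup ≈ 37.1 tbsp
tahini: (3 cup + 7 tbsp = 3.4375 cup) × 11/5 × 240 mL/cup = 1815.0 mL
lamb shoulder: 6 oz × 11/5 × 28.35 g/oz ÷ 1000 g/kg ≈ 0.4 kg

couscous: 701.8 g; heavy cream: 29.6 tbsp; basmati rice: 37.1 tbsp; tahini: 1815.0 mL; lamb shoulder: 0.4 kg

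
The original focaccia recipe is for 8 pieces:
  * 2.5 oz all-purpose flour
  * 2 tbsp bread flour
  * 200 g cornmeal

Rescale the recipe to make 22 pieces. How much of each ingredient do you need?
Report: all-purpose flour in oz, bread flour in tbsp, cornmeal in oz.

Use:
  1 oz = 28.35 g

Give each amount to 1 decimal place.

Scaling factor: 22/8 = 11/4 = 2.75.
all-purpose flour: 2.5 oz × 11/4 ≈ 6.9 oz
bread flour: 2 tbsp × 11/4 = 5.5 tbsp
cornmeal: 200 g × 11/4 ÷ 28.35 g/oz ≈ 19.4 oz

all-purpose flour: 6.9 oz; bread flour: 5.5 tbsp; cornmeal: 19.4 oz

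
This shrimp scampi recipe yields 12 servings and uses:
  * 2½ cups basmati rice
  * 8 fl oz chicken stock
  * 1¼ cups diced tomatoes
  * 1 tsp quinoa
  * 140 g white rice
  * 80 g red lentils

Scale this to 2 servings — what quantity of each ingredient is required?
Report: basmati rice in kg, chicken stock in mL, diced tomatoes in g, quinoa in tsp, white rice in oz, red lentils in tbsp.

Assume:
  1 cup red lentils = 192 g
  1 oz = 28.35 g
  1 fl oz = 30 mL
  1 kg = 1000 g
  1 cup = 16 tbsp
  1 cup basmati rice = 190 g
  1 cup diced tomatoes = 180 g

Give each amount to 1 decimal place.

Scaling factor: 2/12 = 1/6.
basmati rice: 2.5 cup × 1/6 × 190 g/cup ÷ 1000 g/kg ≈ 0.1 kg
chicken stock: 8 fl oz × 1/6 × 30 mL/fl oz = 40.0 mL
diced tomatoes: 1.25 cup × 1/6 × 180 g/cup = 37.5 g
quinoa: 1 tsp × 1/6 ≈ 0.2 tsp
white rice: 140 g × 1/6 ÷ 28.35 g/oz ≈ 0.8 oz
red lentils: 80 g × 1/6 ÷ 192 g/cup × 16 tbsp/cup ≈ 1.1 tbsp

basmati rice: 0.1 kg; chicken stock: 40.0 mL; diced tomatoes: 37.5 g; quinoa: 0.2 tsp; white rice: 0.8 oz; red lentils: 1.1 tbsp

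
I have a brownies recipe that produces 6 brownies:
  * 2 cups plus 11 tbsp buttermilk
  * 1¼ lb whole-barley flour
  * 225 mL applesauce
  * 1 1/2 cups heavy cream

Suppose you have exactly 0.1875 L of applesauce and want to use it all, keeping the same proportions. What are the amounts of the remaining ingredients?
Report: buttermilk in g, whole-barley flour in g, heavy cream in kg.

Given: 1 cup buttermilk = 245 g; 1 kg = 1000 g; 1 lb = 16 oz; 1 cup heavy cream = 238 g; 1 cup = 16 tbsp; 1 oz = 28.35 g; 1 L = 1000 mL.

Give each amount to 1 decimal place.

The original recipe has 0.225 L of applesauce, so the scaling factor is 0.1875 ÷ 0.225 = 5/6.
buttermilk: (2 cup + 11 tbsp = 2.6875 cup) × 5/6 × 245 g/cup ≈ 548.7 g
whole-barley flour: 1.25 lb × 5/6 × 16 oz/lb × 28.35 g/oz = 472.5 g
heavy cream: 1.5 cup × 5/6 × 238 g/cup ÷ 1000 g/kg ≈ 0.3 kg

buttermilk: 548.7 g; whole-barley flour: 472.5 g; heavy cream: 0.3 kg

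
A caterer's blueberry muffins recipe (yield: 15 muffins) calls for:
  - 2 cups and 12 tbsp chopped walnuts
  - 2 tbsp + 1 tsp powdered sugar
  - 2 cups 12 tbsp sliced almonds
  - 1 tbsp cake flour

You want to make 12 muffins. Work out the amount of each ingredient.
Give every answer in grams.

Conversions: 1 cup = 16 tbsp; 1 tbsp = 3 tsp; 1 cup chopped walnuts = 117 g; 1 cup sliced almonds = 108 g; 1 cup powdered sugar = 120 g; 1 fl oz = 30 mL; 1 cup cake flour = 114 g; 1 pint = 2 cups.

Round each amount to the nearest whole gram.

Scaling factor: 12/15 = 4/5 = 0.8.
chopped walnuts: (2 cup + 12 tbsp = 2.75 cup) × 4/5 × 117 g/cup ≈ 257 g
powdered sugar: (2 tbsp + 1 tsp = 7/3 tbsp) × 4/5 ÷ 16 tbsp/cup × 120 g/cup = 14 g
sliced almonds: (2 cup + 12 tbsp = 2.75 cup) × 4/5 × 108 g/cup ≈ 238 g
cake flour: 1 tbsp × 4/5 ÷ 16 tbsp/cup × 114 g/cup ≈ 6 g

chopped walnuts: 257 g; powdered sugar: 14 g; sliced almonds: 238 g; cake flour: 6 g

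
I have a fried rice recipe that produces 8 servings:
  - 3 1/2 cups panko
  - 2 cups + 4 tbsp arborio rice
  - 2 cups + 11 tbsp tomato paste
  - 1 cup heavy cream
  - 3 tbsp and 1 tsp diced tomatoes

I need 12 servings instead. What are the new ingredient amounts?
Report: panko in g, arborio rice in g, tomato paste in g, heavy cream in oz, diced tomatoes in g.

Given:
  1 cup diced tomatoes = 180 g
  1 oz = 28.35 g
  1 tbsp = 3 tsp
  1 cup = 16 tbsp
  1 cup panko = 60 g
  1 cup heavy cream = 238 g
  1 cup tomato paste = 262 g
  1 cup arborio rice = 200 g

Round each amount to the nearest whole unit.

panko: 315 g; arborio rice: 675 g; tomato paste: 1056 g; heavy cream: 13 oz; diced tomatoes: 56 g

Scaling factor: 12/8 = 3/2 = 1.5.
panko: 3.5 cup × 3/2 × 60 g/cup = 315 g
arborio rice: (2 cup + 4 tbsp = 2.25 cup) × 3/2 × 200 g/cup = 675 g
tomato paste: (2 cup + 11 tbsp = 2.6875 cup) × 3/2 × 262 g/cup ≈ 1056 g
heavy cream: 1 cup × 3/2 × 238 g/cup ÷ 28.35 g/oz ≈ 13 oz
diced tomatoes: (3 tbsp + 1 tsp = 10/3 tbsp) × 3/2 ÷ 16 tbsp/cup × 180 g/cup ≈ 56 g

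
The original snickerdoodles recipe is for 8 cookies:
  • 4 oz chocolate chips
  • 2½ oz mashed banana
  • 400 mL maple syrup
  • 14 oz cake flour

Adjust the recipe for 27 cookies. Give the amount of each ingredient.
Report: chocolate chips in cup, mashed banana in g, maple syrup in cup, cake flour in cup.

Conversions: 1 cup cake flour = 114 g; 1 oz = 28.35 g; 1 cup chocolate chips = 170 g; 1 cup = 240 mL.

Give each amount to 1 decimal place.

chocolate chips: 2.3 cup; mashed banana: 239.2 g; maple syrup: 5.6 cup; cake flour: 11.8 cup

Scaling factor: 27/8 = 3.375.
chocolate chips: 4 oz × 27/8 × 28.35 g/oz ÷ 170 g/cup ≈ 2.3 cup
mashed banana: 2.5 oz × 27/8 × 28.35 g/oz ≈ 239.2 g
maple syrup: 400 mL × 27/8 ÷ 240 mL/cup ≈ 5.6 cup
cake flour: 14 oz × 27/8 × 28.35 g/oz ÷ 114 g/cup ≈ 11.8 cup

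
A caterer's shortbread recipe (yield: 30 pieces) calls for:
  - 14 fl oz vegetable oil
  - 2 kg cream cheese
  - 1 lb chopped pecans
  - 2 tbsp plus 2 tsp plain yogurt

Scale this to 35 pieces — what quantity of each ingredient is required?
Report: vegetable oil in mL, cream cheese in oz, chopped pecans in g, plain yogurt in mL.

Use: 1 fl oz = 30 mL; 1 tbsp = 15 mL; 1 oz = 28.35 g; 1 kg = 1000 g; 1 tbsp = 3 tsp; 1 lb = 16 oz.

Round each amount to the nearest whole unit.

vegetable oil: 490 mL; cream cheese: 82 oz; chopped pecans: 529 g; plain yogurt: 47 mL

Scaling factor: 35/30 = 7/6.
vegetable oil: 14 fl oz × 7/6 × 30 mL/fl oz = 490 mL
cream cheese: 2 kg × 7/6 × 1000 g/kg ÷ 28.35 g/oz ≈ 82 oz
chopped pecans: 1 lb × 7/6 × 16 oz/lb × 28.35 g/oz ≈ 529 g
plain yogurt: (2 tbsp + 2 tsp = 8/3 tbsp) × 7/6 × 15 mL/tbsp ≈ 47 mL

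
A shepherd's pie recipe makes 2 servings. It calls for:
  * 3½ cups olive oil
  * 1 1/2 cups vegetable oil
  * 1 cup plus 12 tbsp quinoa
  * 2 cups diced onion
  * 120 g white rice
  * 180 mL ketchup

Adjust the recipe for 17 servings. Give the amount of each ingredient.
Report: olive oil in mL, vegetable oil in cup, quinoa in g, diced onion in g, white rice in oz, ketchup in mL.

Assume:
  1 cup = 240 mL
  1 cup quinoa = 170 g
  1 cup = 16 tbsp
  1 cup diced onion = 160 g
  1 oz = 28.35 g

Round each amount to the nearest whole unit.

Scaling factor: 17/2 = 8.5.
olive oil: 3.5 cup × 17/2 × 240 mL/cup = 7140 mL
vegetable oil: 1.5 cup × 17/2 ≈ 13 cup
quinoa: (1 cup + 12 tbsp = 1.75 cup) × 17/2 × 170 g/cup ≈ 2529 g
diced onion: 2 cup × 17/2 × 160 g/cup = 2720 g
white rice: 120 g × 17/2 ÷ 28.35 g/oz ≈ 36 oz
ketchup: 180 mL × 17/2 = 1530 mL

olive oil: 7140 mL; vegetable oil: 13 cup; quinoa: 2529 g; diced onion: 2720 g; white rice: 36 oz; ketchup: 1530 mL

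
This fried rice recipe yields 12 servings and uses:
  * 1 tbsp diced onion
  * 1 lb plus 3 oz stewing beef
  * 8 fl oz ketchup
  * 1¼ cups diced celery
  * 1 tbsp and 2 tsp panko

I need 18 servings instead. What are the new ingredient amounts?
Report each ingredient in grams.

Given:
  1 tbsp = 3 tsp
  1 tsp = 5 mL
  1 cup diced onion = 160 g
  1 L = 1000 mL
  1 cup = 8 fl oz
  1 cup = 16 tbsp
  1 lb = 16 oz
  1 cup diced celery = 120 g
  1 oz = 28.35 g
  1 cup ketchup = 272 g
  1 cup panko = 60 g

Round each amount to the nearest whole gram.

diced onion: 15 g; stewing beef: 808 g; ketchup: 408 g; diced celery: 225 g; panko: 9 g

Scaling factor: 18/12 = 3/2 = 1.5.
diced onion: 1 tbsp × 3/2 ÷ 16 tbsp/cup × 160 g/cup = 15 g
stewing beef: (1 lb + 3 oz = 1.1875 lb) × 3/2 × 16 oz/lb × 28.35 g/oz ≈ 808 g
ketchup: 8 fl oz × 3/2 ÷ 8 fl oz/cup × 272 g/cup = 408 g
diced celery: 1.25 cup × 3/2 × 120 g/cup = 225 g
panko: (1 tbsp + 2 tsp = 5/3 tbsp) × 3/2 ÷ 16 tbsp/cup × 60 g/cup ≈ 9 g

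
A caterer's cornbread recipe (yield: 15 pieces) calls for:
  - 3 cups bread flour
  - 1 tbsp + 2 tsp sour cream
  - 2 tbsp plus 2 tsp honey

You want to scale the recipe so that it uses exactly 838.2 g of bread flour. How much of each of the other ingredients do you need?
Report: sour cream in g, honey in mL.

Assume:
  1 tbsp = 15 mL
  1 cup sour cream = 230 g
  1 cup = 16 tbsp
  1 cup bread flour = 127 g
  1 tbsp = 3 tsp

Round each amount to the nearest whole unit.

The original recipe has 381 g of bread flour, so the scaling factor is 838.2 ÷ 381 = 11/5 = 2.2.
sour cream: (1 tbsp + 2 tsp = 5/3 tbsp) × 11/5 ÷ 16 tbsp/cup × 230 g/cup ≈ 53 g
honey: (2 tbsp + 2 tsp = 8/3 tbsp) × 11/5 × 15 mL/tbsp = 88 mL

sour cream: 53 g; honey: 88 mL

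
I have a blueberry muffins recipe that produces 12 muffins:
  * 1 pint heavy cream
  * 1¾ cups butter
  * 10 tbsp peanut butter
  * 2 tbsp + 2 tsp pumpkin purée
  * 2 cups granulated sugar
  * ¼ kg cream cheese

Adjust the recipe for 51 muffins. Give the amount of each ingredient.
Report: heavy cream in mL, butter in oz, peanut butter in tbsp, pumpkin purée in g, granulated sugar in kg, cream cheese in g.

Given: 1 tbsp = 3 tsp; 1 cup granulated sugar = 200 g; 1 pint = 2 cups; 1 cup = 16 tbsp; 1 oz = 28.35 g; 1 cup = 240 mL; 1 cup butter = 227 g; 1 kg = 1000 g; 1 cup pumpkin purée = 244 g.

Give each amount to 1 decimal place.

heavy cream: 2040.0 mL; butter: 59.6 oz; peanut butter: 42.5 tbsp; pumpkin purée: 172.8 g; granulated sugar: 1.7 kg; cream cheese: 1062.5 g

Scaling factor: 51/12 = 17/4 = 4.25.
heavy cream: 1 pint × 17/4 × 2 cup/pint × 240 mL/cup = 2040.0 mL
butter: 1.75 cup × 17/4 × 227 g/cup ÷ 28.35 g/oz ≈ 59.6 oz
peanut butter: 10 tbsp × 17/4 = 42.5 tbsp
pumpkin purée: (2 tbsp + 2 tsp = 8/3 tbsp) × 17/4 ÷ 16 tbsp/cup × 244 g/cup ≈ 172.8 g
granulated sugar: 2 cup × 17/4 × 200 g/cup ÷ 1000 g/kg = 1.7 kg
cream cheese: 0.25 kg × 17/4 × 1000 g/kg = 1062.5 g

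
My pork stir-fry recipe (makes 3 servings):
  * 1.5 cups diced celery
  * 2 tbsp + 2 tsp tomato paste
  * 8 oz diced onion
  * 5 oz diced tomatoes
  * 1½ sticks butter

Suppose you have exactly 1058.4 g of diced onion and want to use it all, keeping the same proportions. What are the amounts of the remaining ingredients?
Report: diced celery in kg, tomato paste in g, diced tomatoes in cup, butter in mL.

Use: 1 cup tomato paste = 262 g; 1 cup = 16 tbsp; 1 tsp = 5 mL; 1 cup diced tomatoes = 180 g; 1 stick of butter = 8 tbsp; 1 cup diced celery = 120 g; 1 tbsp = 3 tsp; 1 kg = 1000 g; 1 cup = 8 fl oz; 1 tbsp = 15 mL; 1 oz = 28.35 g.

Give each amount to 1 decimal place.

The original recipe has 226.8 g of diced onion, so the scaling factor is 1058.4 ÷ 226.8 = 14/3.
diced celery: 1.5 cup × 14/3 × 120 g/cup ÷ 1000 g/kg ≈ 0.8 kg
tomato paste: (2 tbsp + 2 tsp = 8/3 tbsp) × 14/3 ÷ 16 tbsp/cup × 262 g/cup ≈ 203.8 g
diced tomatoes: 5 oz × 14/3 × 28.35 g/oz ÷ 180 g/cup ≈ 3.7 cup
butter: 1.5 stick × 14/3 × 8 tbsp/stick × 15 mL/tbsp = 840.0 mL

diced celery: 0.8 kg; tomato paste: 203.8 g; diced tomatoes: 3.7 cup; butter: 840.0 mL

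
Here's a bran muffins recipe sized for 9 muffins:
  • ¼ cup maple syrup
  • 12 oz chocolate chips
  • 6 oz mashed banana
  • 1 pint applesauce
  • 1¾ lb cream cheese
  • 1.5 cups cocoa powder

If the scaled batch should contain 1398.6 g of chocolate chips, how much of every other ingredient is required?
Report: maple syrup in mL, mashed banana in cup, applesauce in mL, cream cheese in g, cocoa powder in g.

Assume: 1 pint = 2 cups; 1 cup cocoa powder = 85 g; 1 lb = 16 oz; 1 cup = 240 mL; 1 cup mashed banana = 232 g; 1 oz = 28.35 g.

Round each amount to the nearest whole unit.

The original recipe has 340.2 g of chocolate chips, so the scaling factor is 1398.6 ÷ 340.2 = 37/9.
maple syrup: 0.25 cup × 37/9 × 240 mL/cup ≈ 247 mL
mashed banana: 6 oz × 37/9 × 28.35 g/oz ÷ 232 g/cup ≈ 3 cup
applesauce: 1 pint × 37/9 × 2 cup/pint × 240 mL/cup ≈ 1973 mL
cream cheese: 1.75 lb × 37/9 × 16 oz/lb × 28.35 g/oz ≈ 3263 g
cocoa powder: 1.5 cup × 37/9 × 85 g/cup ≈ 524 g

maple syrup: 247 mL; mashed banana: 3 cup; applesauce: 1973 mL; cream cheese: 3263 g; cocoa powder: 524 g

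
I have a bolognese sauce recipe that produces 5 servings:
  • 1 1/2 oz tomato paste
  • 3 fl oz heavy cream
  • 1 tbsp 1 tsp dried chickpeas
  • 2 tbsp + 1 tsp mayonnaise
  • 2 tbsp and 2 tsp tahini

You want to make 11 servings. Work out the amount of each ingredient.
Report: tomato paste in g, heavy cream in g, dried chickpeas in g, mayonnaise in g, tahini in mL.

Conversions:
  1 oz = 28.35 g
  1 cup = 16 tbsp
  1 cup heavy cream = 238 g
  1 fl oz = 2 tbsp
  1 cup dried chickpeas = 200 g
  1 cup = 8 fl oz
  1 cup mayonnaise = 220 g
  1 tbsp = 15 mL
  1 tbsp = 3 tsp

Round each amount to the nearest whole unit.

Scaling factor: 11/5 = 2.2.
tomato paste: 1.5 oz × 11/5 × 28.35 g/oz ≈ 94 g
heavy cream: 3 fl oz × 11/5 ÷ 8 fl oz/cup × 238 g/cup ≈ 196 g
dried chickpeas: (1 tbsp + 1 tsp = 4/3 tbsp) × 11/5 ÷ 16 tbsp/cup × 200 g/cup ≈ 37 g
mayonnaise: (2 tbsp + 1 tsp = 7/3 tbsp) × 11/5 ÷ 16 tbsp/cup × 220 g/cup ≈ 71 g
tahini: (2 tbsp + 2 tsp = 8/3 tbsp) × 11/5 × 15 mL/tbsp = 88 mL

tomato paste: 94 g; heavy cream: 196 g; dried chickpeas: 37 g; mayonnaise: 71 g; tahini: 88 mL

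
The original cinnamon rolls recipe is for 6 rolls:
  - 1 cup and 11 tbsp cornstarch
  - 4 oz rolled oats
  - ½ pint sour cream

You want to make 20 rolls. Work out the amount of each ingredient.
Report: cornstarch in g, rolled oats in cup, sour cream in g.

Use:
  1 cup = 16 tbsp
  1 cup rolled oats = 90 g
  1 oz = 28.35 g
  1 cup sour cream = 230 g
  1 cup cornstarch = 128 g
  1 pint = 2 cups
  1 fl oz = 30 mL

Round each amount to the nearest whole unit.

Scaling factor: 20/6 = 10/3.
cornstarch: (1 cup + 11 tbsp = 1.6875 cup) × 10/3 × 128 g/cup = 720 g
rolled oats: 4 oz × 10/3 × 28.35 g/oz ÷ 90 g/cup ≈ 4 cup
sour cream: 0.5 pint × 10/3 × 2 cup/pint × 230 g/cup ≈ 767 g

cornstarch: 720 g; rolled oats: 4 cup; sour cream: 767 g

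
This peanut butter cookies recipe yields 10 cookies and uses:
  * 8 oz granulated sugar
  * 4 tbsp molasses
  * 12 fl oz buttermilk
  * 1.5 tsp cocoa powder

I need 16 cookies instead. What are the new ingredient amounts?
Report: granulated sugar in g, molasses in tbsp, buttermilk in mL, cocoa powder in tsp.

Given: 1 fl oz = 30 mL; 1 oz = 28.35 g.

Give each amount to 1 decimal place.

granulated sugar: 362.9 g; molasses: 6.4 tbsp; buttermilk: 576.0 mL; cocoa powder: 2.4 tsp

Scaling factor: 16/10 = 8/5 = 1.6.
granulated sugar: 8 oz × 8/5 × 28.35 g/oz ≈ 362.9 g
molasses: 4 tbsp × 8/5 = 6.4 tbsp
buttermilk: 12 fl oz × 8/5 × 30 mL/fl oz = 576.0 mL
cocoa powder: 1.5 tsp × 8/5 = 2.4 tsp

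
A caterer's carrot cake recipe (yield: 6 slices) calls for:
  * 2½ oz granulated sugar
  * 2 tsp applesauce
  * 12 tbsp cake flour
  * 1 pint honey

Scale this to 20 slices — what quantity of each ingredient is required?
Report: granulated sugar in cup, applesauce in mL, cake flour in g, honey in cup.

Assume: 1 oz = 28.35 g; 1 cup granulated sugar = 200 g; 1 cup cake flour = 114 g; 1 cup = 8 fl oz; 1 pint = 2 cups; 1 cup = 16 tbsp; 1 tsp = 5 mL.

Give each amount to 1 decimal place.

granulated sugar: 1.2 cup; applesauce: 33.3 mL; cake flour: 285.0 g; honey: 6.7 cup

Scaling factor: 20/6 = 10/3.
granulated sugar: 2.5 oz × 10/3 × 28.35 g/oz ÷ 200 g/cup ≈ 1.2 cup
applesauce: 2 tsp × 10/3 × 5 mL/tsp ≈ 33.3 mL
cake flour: 12 tbsp × 10/3 ÷ 16 tbsp/cup × 114 g/cup = 285.0 g
honey: 1 pint × 10/3 × 2 cup/pint ≈ 6.7 cup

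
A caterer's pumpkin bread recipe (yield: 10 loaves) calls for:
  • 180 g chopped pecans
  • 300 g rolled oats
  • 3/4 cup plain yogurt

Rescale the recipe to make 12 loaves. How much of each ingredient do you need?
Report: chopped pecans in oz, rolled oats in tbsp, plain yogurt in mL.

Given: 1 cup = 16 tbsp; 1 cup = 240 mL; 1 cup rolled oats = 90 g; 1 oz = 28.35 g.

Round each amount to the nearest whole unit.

Scaling factor: 12/10 = 6/5 = 1.2.
chopped pecans: 180 g × 6/5 ÷ 28.35 g/oz ≈ 8 oz
rolled oats: 300 g × 6/5 ÷ 90 g/cup × 16 tbsp/cup = 64 tbsp
plain yogurt: 0.75 cup × 6/5 × 240 mL/cup = 216 mL

chopped pecans: 8 oz; rolled oats: 64 tbsp; plain yogurt: 216 mL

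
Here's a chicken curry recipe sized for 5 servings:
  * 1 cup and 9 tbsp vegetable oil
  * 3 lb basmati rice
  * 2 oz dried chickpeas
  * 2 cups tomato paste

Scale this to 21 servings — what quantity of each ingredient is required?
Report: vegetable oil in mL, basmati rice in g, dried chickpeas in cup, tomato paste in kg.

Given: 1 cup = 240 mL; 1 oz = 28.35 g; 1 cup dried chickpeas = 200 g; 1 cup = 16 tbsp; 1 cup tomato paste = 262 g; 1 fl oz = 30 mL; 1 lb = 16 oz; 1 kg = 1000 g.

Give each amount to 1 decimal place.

vegetable oil: 1575.0 mL; basmati rice: 5715.4 g; dried chickpeas: 1.2 cup; tomato paste: 2.2 kg

Scaling factor: 21/5 = 4.2.
vegetable oil: (1 cup + 9 tbsp = 1.5625 cup) × 21/5 × 240 mL/cup = 1575.0 mL
basmati rice: 3 lb × 21/5 × 16 oz/lb × 28.35 g/oz ≈ 5715.4 g
dried chickpeas: 2 oz × 21/5 × 28.35 g/oz ÷ 200 g/cup ≈ 1.2 cup
tomato paste: 2 cup × 21/5 × 262 g/cup ÷ 1000 g/kg ≈ 2.2 kg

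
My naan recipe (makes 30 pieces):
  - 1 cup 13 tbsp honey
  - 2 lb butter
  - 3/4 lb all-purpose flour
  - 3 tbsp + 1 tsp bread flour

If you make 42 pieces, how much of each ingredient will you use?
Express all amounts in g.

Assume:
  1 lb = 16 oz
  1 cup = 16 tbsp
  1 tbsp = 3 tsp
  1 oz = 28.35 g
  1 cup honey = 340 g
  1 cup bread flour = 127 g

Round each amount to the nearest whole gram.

Scaling factor: 42/30 = 7/5 = 1.4.
honey: (1 cup + 13 tbsp = 1.8125 cup) × 7/5 × 340 g/cup ≈ 863 g
butter: 2 lb × 7/5 × 16 oz/lb × 28.35 g/oz ≈ 1270 g
all-purpose flour: 0.75 lb × 7/5 × 16 oz/lb × 28.35 g/oz ≈ 476 g
bread flour: (3 tbsp + 1 tsp = 10/3 tbsp) × 7/5 ÷ 16 tbsp/cup × 127 g/cup ≈ 37 g

honey: 863 g; butter: 1270 g; all-purpose flour: 476 g; bread flour: 37 g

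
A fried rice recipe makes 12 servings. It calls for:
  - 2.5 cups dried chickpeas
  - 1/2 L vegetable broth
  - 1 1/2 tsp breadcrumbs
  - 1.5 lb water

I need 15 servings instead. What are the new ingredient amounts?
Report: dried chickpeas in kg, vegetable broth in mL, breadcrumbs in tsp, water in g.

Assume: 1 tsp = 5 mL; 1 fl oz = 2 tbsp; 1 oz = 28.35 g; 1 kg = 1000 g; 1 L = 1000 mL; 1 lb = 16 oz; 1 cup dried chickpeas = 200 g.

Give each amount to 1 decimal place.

Scaling factor: 15/12 = 5/4 = 1.25.
dried chickpeas: 2.5 cup × 5/4 × 200 g/cup ÷ 1000 g/kg ≈ 0.6 kg
vegetable broth: 0.5 L × 5/4 × 1000 mL/L = 625.0 mL
breadcrumbs: 1.5 tsp × 5/4 ≈ 1.9 tsp
water: 1.5 lb × 5/4 × 16 oz/lb × 28.35 g/oz = 850.5 g

dried chickpeas: 0.6 kg; vegetable broth: 625.0 mL; breadcrumbs: 1.9 tsp; water: 850.5 g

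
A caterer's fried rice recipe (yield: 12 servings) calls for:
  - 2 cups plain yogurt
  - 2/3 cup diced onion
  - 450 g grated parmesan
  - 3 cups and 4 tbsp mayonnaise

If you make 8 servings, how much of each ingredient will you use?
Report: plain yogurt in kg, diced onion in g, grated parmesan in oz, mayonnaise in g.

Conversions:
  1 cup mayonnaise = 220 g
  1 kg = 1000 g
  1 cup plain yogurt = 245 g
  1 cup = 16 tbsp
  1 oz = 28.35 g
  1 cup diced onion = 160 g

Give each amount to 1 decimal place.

Scaling factor: 8/12 = 2/3.
plain yogurt: 2 cup × 2/3 × 245 g/cup ÷ 1000 g/kg ≈ 0.3 kg
diced onion: 2/3 cup × 2/3 × 160 g/cup ≈ 71.1 g
grated parmesan: 450 g × 2/3 ÷ 28.35 g/oz ≈ 10.6 oz
mayonnaise: (3 cup + 4 tbsp = 3.25 cup) × 2/3 × 220 g/cup ≈ 476.7 g

plain yogurt: 0.3 kg; diced onion: 71.1 g; grated parmesan: 10.6 oz; mayonnaise: 476.7 g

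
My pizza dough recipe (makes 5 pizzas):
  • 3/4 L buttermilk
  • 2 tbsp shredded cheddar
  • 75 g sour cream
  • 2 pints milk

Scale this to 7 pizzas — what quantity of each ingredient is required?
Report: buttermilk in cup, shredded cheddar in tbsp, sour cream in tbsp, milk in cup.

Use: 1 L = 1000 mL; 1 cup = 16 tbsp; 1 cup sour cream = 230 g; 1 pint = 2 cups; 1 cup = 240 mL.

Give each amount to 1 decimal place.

Scaling factor: 7/5 = 1.4.
buttermilk: 0.75 L × 7/5 × 1000 mL/L ÷ 240 mL/cup ≈ 4.4 cup
shredded cheddar: 2 tbsp × 7/5 = 2.8 tbsp
sour cream: 75 g × 7/5 ÷ 230 g/cup × 16 tbsp/cup ≈ 7.3 tbsp
milk: 2 pint × 7/5 × 2 cup/pint = 5.6 cup

buttermilk: 4.4 cup; shredded cheddar: 2.8 tbsp; sour cream: 7.3 tbsp; milk: 5.6 cup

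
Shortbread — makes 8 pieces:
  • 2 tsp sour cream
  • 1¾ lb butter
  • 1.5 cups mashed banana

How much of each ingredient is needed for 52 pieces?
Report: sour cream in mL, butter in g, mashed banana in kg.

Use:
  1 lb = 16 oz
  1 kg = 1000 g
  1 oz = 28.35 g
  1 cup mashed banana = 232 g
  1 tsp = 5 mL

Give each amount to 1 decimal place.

Scaling factor: 52/8 = 13/2 = 6.5.
sour cream: 2 tsp × 13/2 × 5 mL/tsp = 65.0 mL
butter: 1.75 lb × 13/2 × 16 oz/lb × 28.35 g/oz = 5159.7 g
mashed banana: 1.5 cup × 13/2 × 232 g/cup ÷ 1000 g/kg ≈ 2.3 kg

sour cream: 65.0 mL; butter: 5159.7 g; mashed banana: 2.3 kg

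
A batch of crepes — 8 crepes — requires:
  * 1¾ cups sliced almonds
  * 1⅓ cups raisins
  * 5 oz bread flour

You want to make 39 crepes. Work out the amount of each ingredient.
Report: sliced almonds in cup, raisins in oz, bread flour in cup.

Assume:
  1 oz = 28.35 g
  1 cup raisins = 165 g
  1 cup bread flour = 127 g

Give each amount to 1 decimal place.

Scaling factor: 39/8 = 4.875.
sliced almonds: 1.75 cup × 39/8 ≈ 8.5 cup
raisins: 4/3 cup × 39/8 × 165 g/cup ÷ 28.35 g/oz ≈ 37.8 oz
bread flour: 5 oz × 39/8 × 28.35 g/oz ÷ 127 g/cup ≈ 5.4 cup

sliced almonds: 8.5 cup; raisins: 37.8 oz; bread flour: 5.4 cup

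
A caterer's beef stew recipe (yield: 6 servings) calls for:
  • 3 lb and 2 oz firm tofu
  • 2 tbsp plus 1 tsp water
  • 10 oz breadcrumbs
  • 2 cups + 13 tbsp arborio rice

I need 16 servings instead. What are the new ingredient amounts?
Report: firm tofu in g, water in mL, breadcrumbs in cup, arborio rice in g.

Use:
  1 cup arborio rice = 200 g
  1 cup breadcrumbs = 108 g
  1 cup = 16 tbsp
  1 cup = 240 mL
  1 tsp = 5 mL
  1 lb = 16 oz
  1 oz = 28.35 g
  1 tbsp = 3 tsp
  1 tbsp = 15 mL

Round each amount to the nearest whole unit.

firm tofu: 3780 g; water: 93 mL; breadcrumbs: 7 cup; arborio rice: 1500 g

Scaling factor: 16/6 = 8/3.
firm tofu: (3 lb + 2 oz = 3.125 lb) × 8/3 × 16 oz/lb × 28.35 g/oz = 3780 g
water: (2 tbsp + 1 tsp = 7/3 tbsp) × 8/3 × 15 mL/tbsp ≈ 93 mL
breadcrumbs: 10 oz × 8/3 × 28.35 g/oz ÷ 108 g/cup = 7 cup
arborio rice: (2 cup + 13 tbsp = 2.8125 cup) × 8/3 × 200 g/cup = 1500 g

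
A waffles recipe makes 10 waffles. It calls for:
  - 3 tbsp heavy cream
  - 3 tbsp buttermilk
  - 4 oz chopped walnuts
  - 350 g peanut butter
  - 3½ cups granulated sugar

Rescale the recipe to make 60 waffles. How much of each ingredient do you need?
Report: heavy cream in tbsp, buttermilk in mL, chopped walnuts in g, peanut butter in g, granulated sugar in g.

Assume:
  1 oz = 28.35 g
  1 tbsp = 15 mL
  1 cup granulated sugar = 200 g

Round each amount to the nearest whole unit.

Scaling factor: 60/10 = 6.
heavy cream: 3 tbsp × 6 = 18 tbsp
buttermilk: 3 tbsp × 6 × 15 mL/tbsp = 270 mL
chopped walnuts: 4 oz × 6 × 28.35 g/oz ≈ 680 g
peanut butter: 350 g × 6 = 2100 g
granulated sugar: 3.5 cup × 6 × 200 g/cup = 4200 g

heavy cream: 18 tbsp; buttermilk: 270 mL; chopped walnuts: 680 g; peanut butter: 2100 g; granulated sugar: 4200 g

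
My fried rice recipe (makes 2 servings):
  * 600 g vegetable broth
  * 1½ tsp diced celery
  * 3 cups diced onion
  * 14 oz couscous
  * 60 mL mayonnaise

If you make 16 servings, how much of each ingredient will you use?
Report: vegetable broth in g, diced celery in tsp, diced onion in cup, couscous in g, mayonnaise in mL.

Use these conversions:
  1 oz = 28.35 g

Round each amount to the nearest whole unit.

vegetable broth: 4800 g; diced celery: 12 tsp; diced onion: 24 cup; couscous: 3175 g; mayonnaise: 480 mL

Scaling factor: 16/2 = 8.
vegetable broth: 600 g × 8 = 4800 g
diced celery: 1.5 tsp × 8 = 12 tsp
diced onion: 3 cup × 8 = 24 cup
couscous: 14 oz × 8 × 28.35 g/oz ≈ 3175 g
mayonnaise: 60 mL × 8 = 480 mL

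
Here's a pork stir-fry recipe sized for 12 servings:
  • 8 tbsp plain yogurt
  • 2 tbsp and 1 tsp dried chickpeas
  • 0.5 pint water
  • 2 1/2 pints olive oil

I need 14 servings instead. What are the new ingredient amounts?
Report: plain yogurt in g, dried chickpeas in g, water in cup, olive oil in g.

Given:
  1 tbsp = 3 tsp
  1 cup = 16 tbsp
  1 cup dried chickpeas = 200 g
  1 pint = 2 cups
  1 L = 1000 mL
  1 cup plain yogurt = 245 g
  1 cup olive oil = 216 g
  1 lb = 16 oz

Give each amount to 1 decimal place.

Scaling factor: 14/12 = 7/6.
plain yogurt: 8 tbsp × 7/6 ÷ 16 tbsp/cup × 245 g/cup ≈ 142.9 g
dried chickpeas: (2 tbsp + 1 tsp = 7/3 tbsp) × 7/6 ÷ 16 tbsp/cup × 200 g/cup ≈ 34.0 g
water: 0.5 pint × 7/6 × 2 cup/pint ≈ 1.2 cup
olive oil: 2.5 pint × 7/6 × 2 cup/pint × 216 g/cup = 1260.0 g

plain yogurt: 142.9 g; dried chickpeas: 34.0 g; water: 1.2 cup; olive oil: 1260.0 g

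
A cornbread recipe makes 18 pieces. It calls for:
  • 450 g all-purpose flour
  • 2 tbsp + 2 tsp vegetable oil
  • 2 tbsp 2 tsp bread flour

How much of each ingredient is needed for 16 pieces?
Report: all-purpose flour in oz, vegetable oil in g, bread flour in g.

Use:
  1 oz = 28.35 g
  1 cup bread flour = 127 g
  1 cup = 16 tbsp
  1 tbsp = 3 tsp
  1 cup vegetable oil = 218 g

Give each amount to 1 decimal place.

all-purpose flour: 14.1 oz; vegetable oil: 32.3 g; bread flour: 18.8 g

Scaling factor: 16/18 = 8/9.
all-purpose flour: 450 g × 8/9 ÷ 28.35 g/oz ≈ 14.1 oz
vegetable oil: (2 tbsp + 2 tsp = 8/3 tbsp) × 8/9 ÷ 16 tbsp/cup × 218 g/cup ≈ 32.3 g
bread flour: (2 tbsp + 2 tsp = 8/3 tbsp) × 8/9 ÷ 16 tbsp/cup × 127 g/cup ≈ 18.8 g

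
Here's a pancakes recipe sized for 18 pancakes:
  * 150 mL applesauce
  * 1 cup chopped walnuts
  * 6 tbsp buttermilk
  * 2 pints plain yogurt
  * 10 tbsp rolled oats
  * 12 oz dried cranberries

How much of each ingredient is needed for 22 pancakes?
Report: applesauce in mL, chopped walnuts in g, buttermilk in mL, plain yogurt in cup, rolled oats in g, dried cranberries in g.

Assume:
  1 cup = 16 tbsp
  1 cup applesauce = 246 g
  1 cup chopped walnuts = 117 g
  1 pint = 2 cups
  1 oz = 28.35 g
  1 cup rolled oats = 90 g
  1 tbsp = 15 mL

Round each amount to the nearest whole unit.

Scaling factor: 22/18 = 11/9.
applesauce: 150 mL × 11/9 ≈ 183 mL
chopped walnuts: 1 cup × 11/9 × 117 g/cup = 143 g
buttermilk: 6 tbsp × 11/9 × 15 mL/tbsp = 110 mL
plain yogurt: 2 pint × 11/9 × 2 cup/pint ≈ 5 cup
rolled oats: 10 tbsp × 11/9 ÷ 16 tbsp/cup × 90 g/cup ≈ 69 g
dried cranberries: 12 oz × 11/9 × 28.35 g/oz ≈ 416 g

applesauce: 183 mL; chopped walnuts: 143 g; buttermilk: 110 mL; plain yogurt: 5 cup; rolled oats: 69 g; dried cranberries: 416 g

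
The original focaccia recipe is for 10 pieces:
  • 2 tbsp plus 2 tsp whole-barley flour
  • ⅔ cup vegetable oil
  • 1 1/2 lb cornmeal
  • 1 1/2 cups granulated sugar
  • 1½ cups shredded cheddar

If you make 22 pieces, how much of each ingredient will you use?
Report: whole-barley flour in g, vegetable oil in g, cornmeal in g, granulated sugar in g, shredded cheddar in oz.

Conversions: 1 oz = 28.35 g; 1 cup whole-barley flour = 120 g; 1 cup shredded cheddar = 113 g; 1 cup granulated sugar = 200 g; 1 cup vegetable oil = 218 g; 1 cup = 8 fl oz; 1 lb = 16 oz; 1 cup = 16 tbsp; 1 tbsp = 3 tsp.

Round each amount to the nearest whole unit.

Scaling factor: 22/10 = 11/5 = 2.2.
whole-barley flour: (2 tbsp + 2 tsp = 8/3 tbsp) × 11/5 ÷ 16 tbsp/cup × 120 g/cup = 44 g
vegetable oil: 2/3 cup × 11/5 × 218 g/cup ≈ 320 g
cornmeal: 1.5 lb × 11/5 × 16 oz/lb × 28.35 g/oz ≈ 1497 g
granulated sugar: 1.5 cup × 11/5 × 200 g/cup = 660 g
shredded cheddar: 1.5 cup × 11/5 × 113 g/cup ÷ 28.35 g/oz ≈ 13 oz

whole-barley flour: 44 g; vegetable oil: 320 g; cornmeal: 1497 g; granulated sugar: 660 g; shredded cheddar: 13 oz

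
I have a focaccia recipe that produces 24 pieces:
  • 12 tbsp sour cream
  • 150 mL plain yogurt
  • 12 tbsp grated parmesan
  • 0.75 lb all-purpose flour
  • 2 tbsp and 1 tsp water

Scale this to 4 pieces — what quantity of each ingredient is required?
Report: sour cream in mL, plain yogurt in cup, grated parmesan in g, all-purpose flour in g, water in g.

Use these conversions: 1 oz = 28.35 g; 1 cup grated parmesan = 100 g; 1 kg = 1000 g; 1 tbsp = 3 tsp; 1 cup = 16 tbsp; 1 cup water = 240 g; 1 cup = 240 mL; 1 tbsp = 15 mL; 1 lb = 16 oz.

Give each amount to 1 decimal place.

Scaling factor: 4/24 = 1/6.
sour cream: 12 tbsp × 1/6 × 15 mL/tbsp = 30.0 mL
plain yogurt: 150 mL × 1/6 ÷ 240 mL/cup ≈ 0.1 cup
grated parmesan: 12 tbsp × 1/6 ÷ 16 tbsp/cup × 100 g/cup = 12.5 g
all-purpose flour: 0.75 lb × 1/6 × 16 oz/lb × 28.35 g/oz = 56.7 g
water: (2 tbsp + 1 tsp = 7/3 tbsp) × 1/6 ÷ 16 tbsp/cup × 240 g/cup ≈ 5.8 g

sour cream: 30.0 mL; plain yogurt: 0.1 cup; grated parmesan: 12.5 g; all-purpose flour: 56.7 g; water: 5.8 g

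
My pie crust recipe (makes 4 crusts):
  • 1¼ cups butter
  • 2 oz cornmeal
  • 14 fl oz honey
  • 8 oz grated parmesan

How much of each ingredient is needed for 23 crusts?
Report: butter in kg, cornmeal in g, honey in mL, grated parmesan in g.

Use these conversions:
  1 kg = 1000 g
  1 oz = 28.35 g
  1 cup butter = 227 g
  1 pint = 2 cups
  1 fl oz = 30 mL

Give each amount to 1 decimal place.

Scaling factor: 23/4 = 5.75.
butter: 1.25 cup × 23/4 × 227 g/cup ÷ 1000 g/kg ≈ 1.6 kg
cornmeal: 2 oz × 23/4 × 28.35 g/oz ≈ 326.0 g
honey: 14 fl oz × 23/4 × 30 mL/fl oz = 2415.0 mL
grated parmesan: 8 oz × 23/4 × 28.35 g/oz = 1304.1 g

butter: 1.6 kg; cornmeal: 326.0 g; honey: 2415.0 mL; grated parmesan: 1304.1 g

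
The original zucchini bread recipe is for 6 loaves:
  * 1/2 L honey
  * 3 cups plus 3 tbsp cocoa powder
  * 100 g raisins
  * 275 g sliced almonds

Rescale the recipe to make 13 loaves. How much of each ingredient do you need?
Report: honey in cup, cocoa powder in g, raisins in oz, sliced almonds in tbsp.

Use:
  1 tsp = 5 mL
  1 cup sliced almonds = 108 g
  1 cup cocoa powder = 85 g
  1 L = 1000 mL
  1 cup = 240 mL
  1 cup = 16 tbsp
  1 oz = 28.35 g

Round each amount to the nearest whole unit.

Scaling factor: 13/6.
honey: 0.5 L × 13/6 × 1000 mL/L ÷ 240 mL/cup ≈ 5 cup
cocoa powder: (3 cup + 3 tbsp = 3.1875 cup) × 13/6 × 85 g/cup ≈ 587 g
raisins: 100 g × 13/6 ÷ 28.35 g/oz ≈ 8 oz
sliced almonds: 275 g × 13/6 ÷ 108 g/cup × 16 tbsp/cup ≈ 88 tbsp

honey: 5 cup; cocoa powder: 587 g; raisins: 8 oz; sliced almonds: 88 tbsp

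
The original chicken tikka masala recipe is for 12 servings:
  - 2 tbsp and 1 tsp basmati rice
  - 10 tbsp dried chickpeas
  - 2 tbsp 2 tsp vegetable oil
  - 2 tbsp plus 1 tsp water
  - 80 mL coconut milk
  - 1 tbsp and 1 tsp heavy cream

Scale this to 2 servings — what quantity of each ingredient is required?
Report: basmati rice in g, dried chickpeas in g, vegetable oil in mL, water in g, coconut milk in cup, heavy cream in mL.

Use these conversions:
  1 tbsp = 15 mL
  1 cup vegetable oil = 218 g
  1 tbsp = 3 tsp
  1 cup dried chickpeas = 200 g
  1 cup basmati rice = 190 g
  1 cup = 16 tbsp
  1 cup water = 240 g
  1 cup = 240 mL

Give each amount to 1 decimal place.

basmati rice: 4.6 g; dried chickpeas: 20.8 g; vegetable oil: 6.7 mL; water: 5.8 g; coconut milk: 0.1 cup; heavy cream: 3.3 mL

Scaling factor: 2/12 = 1/6.
basmati rice: (2 tbsp + 1 tsp = 7/3 tbsp) × 1/6 ÷ 16 tbsp/cup × 190 g/cup ≈ 4.6 g
dried chickpeas: 10 tbsp × 1/6 ÷ 16 tbsp/cup × 200 g/cup ≈ 20.8 g
vegetable oil: (2 tbsp + 2 tsp = 8/3 tbsp) × 1/6 × 15 mL/tbsp ≈ 6.7 mL
water: (2 tbsp + 1 tsp = 7/3 tbsp) × 1/6 ÷ 16 tbsp/cup × 240 g/cup ≈ 5.8 g
coconut milk: 80 mL × 1/6 ÷ 240 mL/cup ≈ 0.1 cup
heavy cream: (1 tbsp + 1 tsp = 4/3 tbsp) × 1/6 × 15 mL/tbsp ≈ 3.3 mL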